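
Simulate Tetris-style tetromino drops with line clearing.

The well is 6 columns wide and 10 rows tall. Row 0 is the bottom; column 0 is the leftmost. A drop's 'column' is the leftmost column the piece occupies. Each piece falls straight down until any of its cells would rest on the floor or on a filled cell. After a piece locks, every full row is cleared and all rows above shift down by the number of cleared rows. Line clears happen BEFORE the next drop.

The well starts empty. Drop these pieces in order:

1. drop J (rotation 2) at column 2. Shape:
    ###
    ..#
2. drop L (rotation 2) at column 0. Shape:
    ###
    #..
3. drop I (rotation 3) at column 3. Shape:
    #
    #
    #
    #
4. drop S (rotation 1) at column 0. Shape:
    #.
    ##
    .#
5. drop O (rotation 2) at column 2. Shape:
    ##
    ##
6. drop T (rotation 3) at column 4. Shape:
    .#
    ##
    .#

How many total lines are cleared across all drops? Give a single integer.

Answer: 1

Derivation:
Drop 1: J rot2 at col 2 lands with bottom-row=0; cleared 0 line(s) (total 0); column heights now [0 0 2 2 2 0], max=2
Drop 2: L rot2 at col 0 lands with bottom-row=1; cleared 0 line(s) (total 0); column heights now [3 3 3 2 2 0], max=3
Drop 3: I rot3 at col 3 lands with bottom-row=2; cleared 0 line(s) (total 0); column heights now [3 3 3 6 2 0], max=6
Drop 4: S rot1 at col 0 lands with bottom-row=3; cleared 0 line(s) (total 0); column heights now [6 5 3 6 2 0], max=6
Drop 5: O rot2 at col 2 lands with bottom-row=6; cleared 0 line(s) (total 0); column heights now [6 5 8 8 2 0], max=8
Drop 6: T rot3 at col 4 lands with bottom-row=1; cleared 1 line(s) (total 1); column heights now [5 4 7 7 2 3], max=7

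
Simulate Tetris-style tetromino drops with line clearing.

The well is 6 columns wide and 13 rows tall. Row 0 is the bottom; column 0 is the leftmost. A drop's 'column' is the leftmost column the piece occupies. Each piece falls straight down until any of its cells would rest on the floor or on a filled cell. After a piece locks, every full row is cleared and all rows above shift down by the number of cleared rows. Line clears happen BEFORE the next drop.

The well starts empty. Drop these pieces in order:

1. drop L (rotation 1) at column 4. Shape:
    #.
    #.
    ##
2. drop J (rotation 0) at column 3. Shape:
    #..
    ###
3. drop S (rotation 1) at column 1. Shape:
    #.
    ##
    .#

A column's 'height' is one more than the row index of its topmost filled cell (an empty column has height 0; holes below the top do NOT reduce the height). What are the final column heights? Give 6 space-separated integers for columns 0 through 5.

Drop 1: L rot1 at col 4 lands with bottom-row=0; cleared 0 line(s) (total 0); column heights now [0 0 0 0 3 1], max=3
Drop 2: J rot0 at col 3 lands with bottom-row=3; cleared 0 line(s) (total 0); column heights now [0 0 0 5 4 4], max=5
Drop 3: S rot1 at col 1 lands with bottom-row=0; cleared 0 line(s) (total 0); column heights now [0 3 2 5 4 4], max=5

Answer: 0 3 2 5 4 4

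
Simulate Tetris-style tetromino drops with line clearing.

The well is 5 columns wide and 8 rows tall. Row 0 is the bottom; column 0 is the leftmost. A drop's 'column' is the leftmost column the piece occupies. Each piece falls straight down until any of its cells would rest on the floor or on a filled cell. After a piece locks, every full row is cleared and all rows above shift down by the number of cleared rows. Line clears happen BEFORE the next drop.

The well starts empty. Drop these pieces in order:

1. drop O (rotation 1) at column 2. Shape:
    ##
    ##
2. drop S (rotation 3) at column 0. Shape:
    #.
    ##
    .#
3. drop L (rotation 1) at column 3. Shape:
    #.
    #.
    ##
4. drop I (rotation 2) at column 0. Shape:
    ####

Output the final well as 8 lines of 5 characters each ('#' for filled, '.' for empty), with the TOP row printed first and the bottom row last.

Answer: .....
.....
####.
...#.
...#.
#..##
####.
.###.

Derivation:
Drop 1: O rot1 at col 2 lands with bottom-row=0; cleared 0 line(s) (total 0); column heights now [0 0 2 2 0], max=2
Drop 2: S rot3 at col 0 lands with bottom-row=0; cleared 0 line(s) (total 0); column heights now [3 2 2 2 0], max=3
Drop 3: L rot1 at col 3 lands with bottom-row=2; cleared 0 line(s) (total 0); column heights now [3 2 2 5 3], max=5
Drop 4: I rot2 at col 0 lands with bottom-row=5; cleared 0 line(s) (total 0); column heights now [6 6 6 6 3], max=6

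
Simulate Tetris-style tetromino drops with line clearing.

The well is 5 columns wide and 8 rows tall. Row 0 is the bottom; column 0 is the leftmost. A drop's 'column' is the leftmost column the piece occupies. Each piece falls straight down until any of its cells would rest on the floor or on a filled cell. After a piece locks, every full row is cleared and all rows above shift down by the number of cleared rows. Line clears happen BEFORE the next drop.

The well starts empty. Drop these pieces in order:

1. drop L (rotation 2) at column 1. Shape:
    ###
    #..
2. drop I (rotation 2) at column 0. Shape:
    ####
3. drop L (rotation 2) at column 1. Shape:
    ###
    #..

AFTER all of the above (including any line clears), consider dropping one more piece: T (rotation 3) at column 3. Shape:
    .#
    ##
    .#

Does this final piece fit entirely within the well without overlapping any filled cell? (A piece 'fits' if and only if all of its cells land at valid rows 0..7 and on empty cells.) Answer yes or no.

Drop 1: L rot2 at col 1 lands with bottom-row=0; cleared 0 line(s) (total 0); column heights now [0 2 2 2 0], max=2
Drop 2: I rot2 at col 0 lands with bottom-row=2; cleared 0 line(s) (total 0); column heights now [3 3 3 3 0], max=3
Drop 3: L rot2 at col 1 lands with bottom-row=3; cleared 0 line(s) (total 0); column heights now [3 5 5 5 0], max=5
Test piece T rot3 at col 3 (width 2): heights before test = [3 5 5 5 0]; fits = True

Answer: yes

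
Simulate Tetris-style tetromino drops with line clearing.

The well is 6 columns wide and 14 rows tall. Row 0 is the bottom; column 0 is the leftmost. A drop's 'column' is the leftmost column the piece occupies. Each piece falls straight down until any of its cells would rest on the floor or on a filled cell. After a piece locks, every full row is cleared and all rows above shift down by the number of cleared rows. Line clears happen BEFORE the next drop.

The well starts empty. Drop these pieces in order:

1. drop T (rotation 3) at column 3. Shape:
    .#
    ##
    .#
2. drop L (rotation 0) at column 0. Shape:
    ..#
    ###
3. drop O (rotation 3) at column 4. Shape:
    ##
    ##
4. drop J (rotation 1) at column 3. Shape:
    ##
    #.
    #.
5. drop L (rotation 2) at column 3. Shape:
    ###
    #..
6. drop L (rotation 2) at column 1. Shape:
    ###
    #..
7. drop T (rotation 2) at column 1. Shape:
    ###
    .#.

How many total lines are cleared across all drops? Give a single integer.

Drop 1: T rot3 at col 3 lands with bottom-row=0; cleared 0 line(s) (total 0); column heights now [0 0 0 2 3 0], max=3
Drop 2: L rot0 at col 0 lands with bottom-row=0; cleared 0 line(s) (total 0); column heights now [1 1 2 2 3 0], max=3
Drop 3: O rot3 at col 4 lands with bottom-row=3; cleared 0 line(s) (total 0); column heights now [1 1 2 2 5 5], max=5
Drop 4: J rot1 at col 3 lands with bottom-row=3; cleared 0 line(s) (total 0); column heights now [1 1 2 6 6 5], max=6
Drop 5: L rot2 at col 3 lands with bottom-row=6; cleared 0 line(s) (total 0); column heights now [1 1 2 8 8 8], max=8
Drop 6: L rot2 at col 1 lands with bottom-row=7; cleared 0 line(s) (total 0); column heights now [1 9 9 9 8 8], max=9
Drop 7: T rot2 at col 1 lands with bottom-row=9; cleared 0 line(s) (total 0); column heights now [1 11 11 11 8 8], max=11

Answer: 0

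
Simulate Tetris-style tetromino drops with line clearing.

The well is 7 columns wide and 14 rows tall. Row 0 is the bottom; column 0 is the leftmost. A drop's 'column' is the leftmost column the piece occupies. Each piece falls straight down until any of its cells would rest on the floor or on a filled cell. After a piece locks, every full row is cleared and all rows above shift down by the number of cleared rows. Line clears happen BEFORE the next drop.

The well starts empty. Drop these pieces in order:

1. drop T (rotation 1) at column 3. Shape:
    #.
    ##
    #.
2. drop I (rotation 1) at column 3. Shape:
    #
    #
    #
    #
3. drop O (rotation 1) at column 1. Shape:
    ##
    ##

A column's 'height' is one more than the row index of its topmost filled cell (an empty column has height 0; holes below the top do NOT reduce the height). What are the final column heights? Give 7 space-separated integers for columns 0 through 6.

Drop 1: T rot1 at col 3 lands with bottom-row=0; cleared 0 line(s) (total 0); column heights now [0 0 0 3 2 0 0], max=3
Drop 2: I rot1 at col 3 lands with bottom-row=3; cleared 0 line(s) (total 0); column heights now [0 0 0 7 2 0 0], max=7
Drop 3: O rot1 at col 1 lands with bottom-row=0; cleared 0 line(s) (total 0); column heights now [0 2 2 7 2 0 0], max=7

Answer: 0 2 2 7 2 0 0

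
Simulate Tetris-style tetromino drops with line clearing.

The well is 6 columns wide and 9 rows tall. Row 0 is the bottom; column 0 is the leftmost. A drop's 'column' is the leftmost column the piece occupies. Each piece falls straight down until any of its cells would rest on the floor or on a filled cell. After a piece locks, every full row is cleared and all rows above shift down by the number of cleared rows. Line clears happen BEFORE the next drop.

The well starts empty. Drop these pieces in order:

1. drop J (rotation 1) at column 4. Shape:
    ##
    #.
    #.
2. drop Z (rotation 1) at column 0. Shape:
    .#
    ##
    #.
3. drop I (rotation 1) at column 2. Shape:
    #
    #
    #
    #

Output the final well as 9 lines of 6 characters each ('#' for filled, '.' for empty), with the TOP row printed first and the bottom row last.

Drop 1: J rot1 at col 4 lands with bottom-row=0; cleared 0 line(s) (total 0); column heights now [0 0 0 0 3 3], max=3
Drop 2: Z rot1 at col 0 lands with bottom-row=0; cleared 0 line(s) (total 0); column heights now [2 3 0 0 3 3], max=3
Drop 3: I rot1 at col 2 lands with bottom-row=0; cleared 0 line(s) (total 0); column heights now [2 3 4 0 3 3], max=4

Answer: ......
......
......
......
......
..#...
.##.##
###.#.
#.#.#.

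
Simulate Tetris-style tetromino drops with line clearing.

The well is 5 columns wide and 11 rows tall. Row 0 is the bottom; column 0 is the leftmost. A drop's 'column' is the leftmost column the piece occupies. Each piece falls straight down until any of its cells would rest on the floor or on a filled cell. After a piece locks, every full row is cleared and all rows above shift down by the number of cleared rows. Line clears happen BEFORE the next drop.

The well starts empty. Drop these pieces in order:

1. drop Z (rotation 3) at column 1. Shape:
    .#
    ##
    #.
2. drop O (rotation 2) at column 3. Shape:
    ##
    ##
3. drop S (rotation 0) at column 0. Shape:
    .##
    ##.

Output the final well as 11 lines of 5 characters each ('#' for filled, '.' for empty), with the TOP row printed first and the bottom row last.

Drop 1: Z rot3 at col 1 lands with bottom-row=0; cleared 0 line(s) (total 0); column heights now [0 2 3 0 0], max=3
Drop 2: O rot2 at col 3 lands with bottom-row=0; cleared 0 line(s) (total 0); column heights now [0 2 3 2 2], max=3
Drop 3: S rot0 at col 0 lands with bottom-row=2; cleared 0 line(s) (total 0); column heights now [3 4 4 2 2], max=4

Answer: .....
.....
.....
.....
.....
.....
.....
.##..
###..
.####
.#.##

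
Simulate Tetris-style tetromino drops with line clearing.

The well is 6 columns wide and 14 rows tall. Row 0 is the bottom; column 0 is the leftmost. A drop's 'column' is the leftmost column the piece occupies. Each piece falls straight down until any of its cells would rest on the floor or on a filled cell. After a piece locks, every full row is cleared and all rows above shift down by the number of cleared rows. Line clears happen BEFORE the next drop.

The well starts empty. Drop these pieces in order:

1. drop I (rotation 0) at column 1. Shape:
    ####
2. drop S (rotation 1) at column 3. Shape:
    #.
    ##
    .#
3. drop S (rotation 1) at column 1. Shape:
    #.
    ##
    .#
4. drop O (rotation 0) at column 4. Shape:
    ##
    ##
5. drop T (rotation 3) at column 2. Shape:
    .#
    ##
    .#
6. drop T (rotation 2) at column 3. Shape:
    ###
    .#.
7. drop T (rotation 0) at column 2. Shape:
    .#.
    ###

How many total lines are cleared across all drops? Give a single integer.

Answer: 0

Derivation:
Drop 1: I rot0 at col 1 lands with bottom-row=0; cleared 0 line(s) (total 0); column heights now [0 1 1 1 1 0], max=1
Drop 2: S rot1 at col 3 lands with bottom-row=1; cleared 0 line(s) (total 0); column heights now [0 1 1 4 3 0], max=4
Drop 3: S rot1 at col 1 lands with bottom-row=1; cleared 0 line(s) (total 0); column heights now [0 4 3 4 3 0], max=4
Drop 4: O rot0 at col 4 lands with bottom-row=3; cleared 0 line(s) (total 0); column heights now [0 4 3 4 5 5], max=5
Drop 5: T rot3 at col 2 lands with bottom-row=4; cleared 0 line(s) (total 0); column heights now [0 4 6 7 5 5], max=7
Drop 6: T rot2 at col 3 lands with bottom-row=6; cleared 0 line(s) (total 0); column heights now [0 4 6 8 8 8], max=8
Drop 7: T rot0 at col 2 lands with bottom-row=8; cleared 0 line(s) (total 0); column heights now [0 4 9 10 9 8], max=10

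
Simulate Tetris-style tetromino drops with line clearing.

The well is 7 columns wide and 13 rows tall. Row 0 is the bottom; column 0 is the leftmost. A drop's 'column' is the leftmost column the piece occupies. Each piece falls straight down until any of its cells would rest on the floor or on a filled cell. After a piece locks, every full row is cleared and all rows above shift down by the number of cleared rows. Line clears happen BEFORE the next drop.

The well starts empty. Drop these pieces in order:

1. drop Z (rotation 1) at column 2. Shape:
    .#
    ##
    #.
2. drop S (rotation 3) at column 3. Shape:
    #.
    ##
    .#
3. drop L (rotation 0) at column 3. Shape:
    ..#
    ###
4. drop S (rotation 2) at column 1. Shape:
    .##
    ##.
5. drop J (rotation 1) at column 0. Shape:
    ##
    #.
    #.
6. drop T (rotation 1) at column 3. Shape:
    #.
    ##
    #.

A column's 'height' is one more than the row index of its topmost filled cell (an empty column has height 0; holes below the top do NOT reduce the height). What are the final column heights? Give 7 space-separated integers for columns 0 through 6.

Answer: 7 7 7 10 9 7 0

Derivation:
Drop 1: Z rot1 at col 2 lands with bottom-row=0; cleared 0 line(s) (total 0); column heights now [0 0 2 3 0 0 0], max=3
Drop 2: S rot3 at col 3 lands with bottom-row=2; cleared 0 line(s) (total 0); column heights now [0 0 2 5 4 0 0], max=5
Drop 3: L rot0 at col 3 lands with bottom-row=5; cleared 0 line(s) (total 0); column heights now [0 0 2 6 6 7 0], max=7
Drop 4: S rot2 at col 1 lands with bottom-row=5; cleared 0 line(s) (total 0); column heights now [0 6 7 7 6 7 0], max=7
Drop 5: J rot1 at col 0 lands with bottom-row=4; cleared 0 line(s) (total 0); column heights now [7 7 7 7 6 7 0], max=7
Drop 6: T rot1 at col 3 lands with bottom-row=7; cleared 0 line(s) (total 0); column heights now [7 7 7 10 9 7 0], max=10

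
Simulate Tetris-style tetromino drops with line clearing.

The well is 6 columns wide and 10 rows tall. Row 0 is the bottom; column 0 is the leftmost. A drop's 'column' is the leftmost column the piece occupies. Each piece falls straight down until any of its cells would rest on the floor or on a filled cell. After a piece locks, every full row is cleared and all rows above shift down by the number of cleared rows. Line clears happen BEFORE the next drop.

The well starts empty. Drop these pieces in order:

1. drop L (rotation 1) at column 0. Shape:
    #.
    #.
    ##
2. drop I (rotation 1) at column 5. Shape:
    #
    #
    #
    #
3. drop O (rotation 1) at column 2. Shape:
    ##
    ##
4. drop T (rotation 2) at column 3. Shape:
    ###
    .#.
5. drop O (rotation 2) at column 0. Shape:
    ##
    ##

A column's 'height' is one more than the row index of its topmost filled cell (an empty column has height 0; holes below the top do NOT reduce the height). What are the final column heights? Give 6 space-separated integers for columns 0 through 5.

Drop 1: L rot1 at col 0 lands with bottom-row=0; cleared 0 line(s) (total 0); column heights now [3 1 0 0 0 0], max=3
Drop 2: I rot1 at col 5 lands with bottom-row=0; cleared 0 line(s) (total 0); column heights now [3 1 0 0 0 4], max=4
Drop 3: O rot1 at col 2 lands with bottom-row=0; cleared 0 line(s) (total 0); column heights now [3 1 2 2 0 4], max=4
Drop 4: T rot2 at col 3 lands with bottom-row=3; cleared 0 line(s) (total 0); column heights now [3 1 2 5 5 5], max=5
Drop 5: O rot2 at col 0 lands with bottom-row=3; cleared 0 line(s) (total 0); column heights now [5 5 2 5 5 5], max=5

Answer: 5 5 2 5 5 5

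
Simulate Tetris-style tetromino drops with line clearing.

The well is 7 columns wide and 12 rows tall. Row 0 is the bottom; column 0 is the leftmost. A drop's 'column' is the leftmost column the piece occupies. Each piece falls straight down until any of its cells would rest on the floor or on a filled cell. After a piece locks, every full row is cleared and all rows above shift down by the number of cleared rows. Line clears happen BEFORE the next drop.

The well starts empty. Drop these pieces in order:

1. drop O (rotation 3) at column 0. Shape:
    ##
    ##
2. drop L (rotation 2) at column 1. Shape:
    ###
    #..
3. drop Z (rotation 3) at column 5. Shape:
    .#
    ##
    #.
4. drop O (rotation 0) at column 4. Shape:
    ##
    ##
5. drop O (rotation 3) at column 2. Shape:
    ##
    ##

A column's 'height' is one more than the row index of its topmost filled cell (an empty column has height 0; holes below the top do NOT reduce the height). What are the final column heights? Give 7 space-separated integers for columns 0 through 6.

Drop 1: O rot3 at col 0 lands with bottom-row=0; cleared 0 line(s) (total 0); column heights now [2 2 0 0 0 0 0], max=2
Drop 2: L rot2 at col 1 lands with bottom-row=2; cleared 0 line(s) (total 0); column heights now [2 4 4 4 0 0 0], max=4
Drop 3: Z rot3 at col 5 lands with bottom-row=0; cleared 0 line(s) (total 0); column heights now [2 4 4 4 0 2 3], max=4
Drop 4: O rot0 at col 4 lands with bottom-row=2; cleared 0 line(s) (total 0); column heights now [2 4 4 4 4 4 3], max=4
Drop 5: O rot3 at col 2 lands with bottom-row=4; cleared 0 line(s) (total 0); column heights now [2 4 6 6 4 4 3], max=6

Answer: 2 4 6 6 4 4 3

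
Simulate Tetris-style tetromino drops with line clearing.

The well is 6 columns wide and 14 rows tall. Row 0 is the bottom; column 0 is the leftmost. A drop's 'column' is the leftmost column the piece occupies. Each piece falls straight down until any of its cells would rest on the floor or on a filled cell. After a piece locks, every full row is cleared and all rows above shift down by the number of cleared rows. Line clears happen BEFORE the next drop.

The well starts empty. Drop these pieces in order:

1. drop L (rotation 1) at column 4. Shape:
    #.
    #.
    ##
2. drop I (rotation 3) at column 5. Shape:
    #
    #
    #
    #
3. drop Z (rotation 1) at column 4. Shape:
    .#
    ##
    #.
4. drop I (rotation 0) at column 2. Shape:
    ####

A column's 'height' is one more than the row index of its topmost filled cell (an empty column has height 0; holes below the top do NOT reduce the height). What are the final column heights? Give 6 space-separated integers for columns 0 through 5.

Drop 1: L rot1 at col 4 lands with bottom-row=0; cleared 0 line(s) (total 0); column heights now [0 0 0 0 3 1], max=3
Drop 2: I rot3 at col 5 lands with bottom-row=1; cleared 0 line(s) (total 0); column heights now [0 0 0 0 3 5], max=5
Drop 3: Z rot1 at col 4 lands with bottom-row=4; cleared 0 line(s) (total 0); column heights now [0 0 0 0 6 7], max=7
Drop 4: I rot0 at col 2 lands with bottom-row=7; cleared 0 line(s) (total 0); column heights now [0 0 8 8 8 8], max=8

Answer: 0 0 8 8 8 8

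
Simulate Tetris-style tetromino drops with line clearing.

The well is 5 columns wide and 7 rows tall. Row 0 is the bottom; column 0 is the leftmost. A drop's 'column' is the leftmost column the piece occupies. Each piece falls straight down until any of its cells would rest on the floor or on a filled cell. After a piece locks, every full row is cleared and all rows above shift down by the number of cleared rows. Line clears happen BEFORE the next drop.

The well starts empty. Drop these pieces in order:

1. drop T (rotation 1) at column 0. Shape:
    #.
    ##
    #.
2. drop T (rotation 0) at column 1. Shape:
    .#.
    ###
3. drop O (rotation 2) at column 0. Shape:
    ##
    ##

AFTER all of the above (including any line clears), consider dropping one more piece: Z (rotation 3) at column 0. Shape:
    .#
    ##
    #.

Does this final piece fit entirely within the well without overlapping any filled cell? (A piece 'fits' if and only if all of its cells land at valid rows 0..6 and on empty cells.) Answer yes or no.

Answer: no

Derivation:
Drop 1: T rot1 at col 0 lands with bottom-row=0; cleared 0 line(s) (total 0); column heights now [3 2 0 0 0], max=3
Drop 2: T rot0 at col 1 lands with bottom-row=2; cleared 0 line(s) (total 0); column heights now [3 3 4 3 0], max=4
Drop 3: O rot2 at col 0 lands with bottom-row=3; cleared 0 line(s) (total 0); column heights now [5 5 4 3 0], max=5
Test piece Z rot3 at col 0 (width 2): heights before test = [5 5 4 3 0]; fits = False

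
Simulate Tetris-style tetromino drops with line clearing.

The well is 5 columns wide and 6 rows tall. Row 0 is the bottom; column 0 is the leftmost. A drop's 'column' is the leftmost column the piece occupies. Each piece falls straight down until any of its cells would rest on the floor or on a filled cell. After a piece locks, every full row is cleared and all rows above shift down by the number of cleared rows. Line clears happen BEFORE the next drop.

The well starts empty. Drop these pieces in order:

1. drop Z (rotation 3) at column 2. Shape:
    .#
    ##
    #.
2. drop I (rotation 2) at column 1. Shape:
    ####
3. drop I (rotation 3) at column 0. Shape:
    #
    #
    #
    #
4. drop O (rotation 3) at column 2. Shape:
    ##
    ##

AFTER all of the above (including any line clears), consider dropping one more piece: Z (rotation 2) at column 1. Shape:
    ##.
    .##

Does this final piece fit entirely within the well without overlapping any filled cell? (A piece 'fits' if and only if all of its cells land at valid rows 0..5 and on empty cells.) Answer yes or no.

Answer: no

Derivation:
Drop 1: Z rot3 at col 2 lands with bottom-row=0; cleared 0 line(s) (total 0); column heights now [0 0 2 3 0], max=3
Drop 2: I rot2 at col 1 lands with bottom-row=3; cleared 0 line(s) (total 0); column heights now [0 4 4 4 4], max=4
Drop 3: I rot3 at col 0 lands with bottom-row=0; cleared 1 line(s) (total 1); column heights now [3 0 2 3 0], max=3
Drop 4: O rot3 at col 2 lands with bottom-row=3; cleared 0 line(s) (total 1); column heights now [3 0 5 5 0], max=5
Test piece Z rot2 at col 1 (width 3): heights before test = [3 0 5 5 0]; fits = False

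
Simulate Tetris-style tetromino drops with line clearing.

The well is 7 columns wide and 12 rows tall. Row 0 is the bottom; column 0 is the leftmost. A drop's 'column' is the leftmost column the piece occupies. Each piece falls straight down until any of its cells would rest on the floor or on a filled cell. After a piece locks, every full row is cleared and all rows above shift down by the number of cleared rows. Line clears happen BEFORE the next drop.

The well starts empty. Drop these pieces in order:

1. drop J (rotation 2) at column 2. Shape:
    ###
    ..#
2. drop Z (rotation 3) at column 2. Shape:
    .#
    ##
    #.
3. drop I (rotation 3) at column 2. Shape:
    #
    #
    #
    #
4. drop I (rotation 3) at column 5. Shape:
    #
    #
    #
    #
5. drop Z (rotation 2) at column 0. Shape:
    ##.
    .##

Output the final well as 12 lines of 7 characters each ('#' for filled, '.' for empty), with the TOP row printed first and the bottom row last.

Answer: .......
.......
##.....
.##....
..#....
..#....
..#....
..##...
..##.#.
..#..#.
..####.
....##.

Derivation:
Drop 1: J rot2 at col 2 lands with bottom-row=0; cleared 0 line(s) (total 0); column heights now [0 0 2 2 2 0 0], max=2
Drop 2: Z rot3 at col 2 lands with bottom-row=2; cleared 0 line(s) (total 0); column heights now [0 0 4 5 2 0 0], max=5
Drop 3: I rot3 at col 2 lands with bottom-row=4; cleared 0 line(s) (total 0); column heights now [0 0 8 5 2 0 0], max=8
Drop 4: I rot3 at col 5 lands with bottom-row=0; cleared 0 line(s) (total 0); column heights now [0 0 8 5 2 4 0], max=8
Drop 5: Z rot2 at col 0 lands with bottom-row=8; cleared 0 line(s) (total 0); column heights now [10 10 9 5 2 4 0], max=10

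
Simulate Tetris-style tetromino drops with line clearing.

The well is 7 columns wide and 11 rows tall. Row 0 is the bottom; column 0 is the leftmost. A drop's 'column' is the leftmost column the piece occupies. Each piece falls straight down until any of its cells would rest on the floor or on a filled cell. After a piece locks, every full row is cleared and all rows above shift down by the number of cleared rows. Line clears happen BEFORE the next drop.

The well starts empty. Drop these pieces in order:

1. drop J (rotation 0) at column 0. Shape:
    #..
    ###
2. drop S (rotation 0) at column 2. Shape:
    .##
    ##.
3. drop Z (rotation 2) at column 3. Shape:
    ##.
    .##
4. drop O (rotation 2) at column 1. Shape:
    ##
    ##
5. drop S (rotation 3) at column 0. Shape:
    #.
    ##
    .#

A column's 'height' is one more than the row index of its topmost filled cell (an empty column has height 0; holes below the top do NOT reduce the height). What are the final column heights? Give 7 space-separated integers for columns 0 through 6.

Answer: 7 6 4 5 5 4 0

Derivation:
Drop 1: J rot0 at col 0 lands with bottom-row=0; cleared 0 line(s) (total 0); column heights now [2 1 1 0 0 0 0], max=2
Drop 2: S rot0 at col 2 lands with bottom-row=1; cleared 0 line(s) (total 0); column heights now [2 1 2 3 3 0 0], max=3
Drop 3: Z rot2 at col 3 lands with bottom-row=3; cleared 0 line(s) (total 0); column heights now [2 1 2 5 5 4 0], max=5
Drop 4: O rot2 at col 1 lands with bottom-row=2; cleared 0 line(s) (total 0); column heights now [2 4 4 5 5 4 0], max=5
Drop 5: S rot3 at col 0 lands with bottom-row=4; cleared 0 line(s) (total 0); column heights now [7 6 4 5 5 4 0], max=7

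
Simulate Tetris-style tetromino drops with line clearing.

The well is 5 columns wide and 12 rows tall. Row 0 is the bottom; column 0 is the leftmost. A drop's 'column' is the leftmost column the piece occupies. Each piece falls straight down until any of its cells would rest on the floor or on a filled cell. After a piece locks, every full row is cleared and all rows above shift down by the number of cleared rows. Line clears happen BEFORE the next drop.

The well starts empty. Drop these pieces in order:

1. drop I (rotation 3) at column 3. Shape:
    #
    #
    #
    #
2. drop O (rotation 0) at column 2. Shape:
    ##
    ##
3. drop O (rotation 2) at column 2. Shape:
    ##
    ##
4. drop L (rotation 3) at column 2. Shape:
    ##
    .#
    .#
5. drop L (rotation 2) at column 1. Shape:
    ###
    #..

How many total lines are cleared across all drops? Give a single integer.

Drop 1: I rot3 at col 3 lands with bottom-row=0; cleared 0 line(s) (total 0); column heights now [0 0 0 4 0], max=4
Drop 2: O rot0 at col 2 lands with bottom-row=4; cleared 0 line(s) (total 0); column heights now [0 0 6 6 0], max=6
Drop 3: O rot2 at col 2 lands with bottom-row=6; cleared 0 line(s) (total 0); column heights now [0 0 8 8 0], max=8
Drop 4: L rot3 at col 2 lands with bottom-row=8; cleared 0 line(s) (total 0); column heights now [0 0 11 11 0], max=11
Drop 5: L rot2 at col 1 lands with bottom-row=10; cleared 0 line(s) (total 0); column heights now [0 12 12 12 0], max=12

Answer: 0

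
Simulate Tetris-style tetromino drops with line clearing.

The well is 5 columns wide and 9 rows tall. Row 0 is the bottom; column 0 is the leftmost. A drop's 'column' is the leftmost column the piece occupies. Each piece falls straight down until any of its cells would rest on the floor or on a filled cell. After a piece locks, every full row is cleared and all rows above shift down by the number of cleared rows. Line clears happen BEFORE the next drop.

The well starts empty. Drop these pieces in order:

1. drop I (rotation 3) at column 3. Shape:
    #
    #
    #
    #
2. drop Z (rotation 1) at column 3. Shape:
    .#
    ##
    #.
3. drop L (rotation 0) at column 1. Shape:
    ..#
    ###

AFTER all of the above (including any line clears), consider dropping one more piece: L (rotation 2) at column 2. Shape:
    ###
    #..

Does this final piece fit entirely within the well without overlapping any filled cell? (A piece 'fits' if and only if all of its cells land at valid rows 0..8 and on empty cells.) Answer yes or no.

Drop 1: I rot3 at col 3 lands with bottom-row=0; cleared 0 line(s) (total 0); column heights now [0 0 0 4 0], max=4
Drop 2: Z rot1 at col 3 lands with bottom-row=4; cleared 0 line(s) (total 0); column heights now [0 0 0 6 7], max=7
Drop 3: L rot0 at col 1 lands with bottom-row=6; cleared 0 line(s) (total 0); column heights now [0 7 7 8 7], max=8
Test piece L rot2 at col 2 (width 3): heights before test = [0 7 7 8 7]; fits = True

Answer: yes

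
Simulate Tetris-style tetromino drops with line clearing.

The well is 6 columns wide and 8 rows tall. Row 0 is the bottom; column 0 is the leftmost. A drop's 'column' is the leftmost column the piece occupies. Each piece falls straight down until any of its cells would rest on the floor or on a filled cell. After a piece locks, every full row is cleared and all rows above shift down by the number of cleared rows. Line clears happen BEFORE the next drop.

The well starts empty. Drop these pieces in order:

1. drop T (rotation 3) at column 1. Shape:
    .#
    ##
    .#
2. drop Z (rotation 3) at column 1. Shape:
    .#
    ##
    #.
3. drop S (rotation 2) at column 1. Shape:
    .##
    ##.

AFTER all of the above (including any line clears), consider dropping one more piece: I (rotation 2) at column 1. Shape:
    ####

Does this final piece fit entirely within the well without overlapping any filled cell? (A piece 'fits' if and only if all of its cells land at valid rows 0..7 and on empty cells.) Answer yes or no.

Answer: yes

Derivation:
Drop 1: T rot3 at col 1 lands with bottom-row=0; cleared 0 line(s) (total 0); column heights now [0 2 3 0 0 0], max=3
Drop 2: Z rot3 at col 1 lands with bottom-row=2; cleared 0 line(s) (total 0); column heights now [0 4 5 0 0 0], max=5
Drop 3: S rot2 at col 1 lands with bottom-row=5; cleared 0 line(s) (total 0); column heights now [0 6 7 7 0 0], max=7
Test piece I rot2 at col 1 (width 4): heights before test = [0 6 7 7 0 0]; fits = True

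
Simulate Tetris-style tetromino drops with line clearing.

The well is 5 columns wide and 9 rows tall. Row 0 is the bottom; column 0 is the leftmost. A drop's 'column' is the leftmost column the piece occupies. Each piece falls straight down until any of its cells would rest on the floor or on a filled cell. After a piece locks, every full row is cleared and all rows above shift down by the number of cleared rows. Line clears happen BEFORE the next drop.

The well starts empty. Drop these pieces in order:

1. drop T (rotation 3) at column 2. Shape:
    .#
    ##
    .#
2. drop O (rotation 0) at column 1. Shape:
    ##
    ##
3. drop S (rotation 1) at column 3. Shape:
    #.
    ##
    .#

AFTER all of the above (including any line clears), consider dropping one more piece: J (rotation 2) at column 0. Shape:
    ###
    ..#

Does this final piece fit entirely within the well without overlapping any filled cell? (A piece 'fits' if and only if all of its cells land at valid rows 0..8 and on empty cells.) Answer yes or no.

Answer: yes

Derivation:
Drop 1: T rot3 at col 2 lands with bottom-row=0; cleared 0 line(s) (total 0); column heights now [0 0 2 3 0], max=3
Drop 2: O rot0 at col 1 lands with bottom-row=2; cleared 0 line(s) (total 0); column heights now [0 4 4 3 0], max=4
Drop 3: S rot1 at col 3 lands with bottom-row=2; cleared 0 line(s) (total 0); column heights now [0 4 4 5 4], max=5
Test piece J rot2 at col 0 (width 3): heights before test = [0 4 4 5 4]; fits = True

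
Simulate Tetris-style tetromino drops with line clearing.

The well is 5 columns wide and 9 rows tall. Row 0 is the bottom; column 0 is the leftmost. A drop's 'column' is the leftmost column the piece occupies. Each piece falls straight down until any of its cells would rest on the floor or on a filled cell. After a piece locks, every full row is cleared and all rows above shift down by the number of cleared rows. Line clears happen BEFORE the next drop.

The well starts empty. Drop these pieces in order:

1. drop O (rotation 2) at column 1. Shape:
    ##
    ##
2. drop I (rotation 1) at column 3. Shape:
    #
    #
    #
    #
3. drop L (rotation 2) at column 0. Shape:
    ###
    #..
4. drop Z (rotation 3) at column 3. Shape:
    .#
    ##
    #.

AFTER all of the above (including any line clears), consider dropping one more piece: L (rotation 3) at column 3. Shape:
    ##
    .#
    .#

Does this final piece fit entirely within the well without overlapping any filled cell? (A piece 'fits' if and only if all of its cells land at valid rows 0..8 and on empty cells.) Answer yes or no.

Drop 1: O rot2 at col 1 lands with bottom-row=0; cleared 0 line(s) (total 0); column heights now [0 2 2 0 0], max=2
Drop 2: I rot1 at col 3 lands with bottom-row=0; cleared 0 line(s) (total 0); column heights now [0 2 2 4 0], max=4
Drop 3: L rot2 at col 0 lands with bottom-row=1; cleared 0 line(s) (total 0); column heights now [3 3 3 4 0], max=4
Drop 4: Z rot3 at col 3 lands with bottom-row=4; cleared 0 line(s) (total 0); column heights now [3 3 3 6 7], max=7
Test piece L rot3 at col 3 (width 2): heights before test = [3 3 3 6 7]; fits = False

Answer: no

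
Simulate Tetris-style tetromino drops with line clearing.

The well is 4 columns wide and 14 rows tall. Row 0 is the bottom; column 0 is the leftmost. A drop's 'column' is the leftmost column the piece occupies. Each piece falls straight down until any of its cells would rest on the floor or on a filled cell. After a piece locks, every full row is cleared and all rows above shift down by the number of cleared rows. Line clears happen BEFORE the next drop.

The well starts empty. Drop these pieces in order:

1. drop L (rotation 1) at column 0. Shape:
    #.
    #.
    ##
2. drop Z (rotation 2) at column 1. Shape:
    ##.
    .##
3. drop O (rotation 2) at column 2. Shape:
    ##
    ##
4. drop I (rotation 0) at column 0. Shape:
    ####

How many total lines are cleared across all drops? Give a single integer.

Answer: 2

Derivation:
Drop 1: L rot1 at col 0 lands with bottom-row=0; cleared 0 line(s) (total 0); column heights now [3 1 0 0], max=3
Drop 2: Z rot2 at col 1 lands with bottom-row=0; cleared 1 line(s) (total 1); column heights now [2 1 1 0], max=2
Drop 3: O rot2 at col 2 lands with bottom-row=1; cleared 0 line(s) (total 1); column heights now [2 1 3 3], max=3
Drop 4: I rot0 at col 0 lands with bottom-row=3; cleared 1 line(s) (total 2); column heights now [2 1 3 3], max=3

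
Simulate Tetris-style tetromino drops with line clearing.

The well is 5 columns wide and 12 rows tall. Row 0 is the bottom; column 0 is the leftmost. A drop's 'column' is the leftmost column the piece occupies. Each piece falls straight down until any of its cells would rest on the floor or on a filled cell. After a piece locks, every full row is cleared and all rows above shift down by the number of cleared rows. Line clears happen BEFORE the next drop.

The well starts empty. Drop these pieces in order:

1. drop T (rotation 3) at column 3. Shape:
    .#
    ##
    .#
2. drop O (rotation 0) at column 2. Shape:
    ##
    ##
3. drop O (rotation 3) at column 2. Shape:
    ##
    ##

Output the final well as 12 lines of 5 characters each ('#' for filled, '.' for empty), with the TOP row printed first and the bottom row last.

Answer: .....
.....
.....
.....
.....
.....
..##.
..##.
..##.
..###
...##
....#

Derivation:
Drop 1: T rot3 at col 3 lands with bottom-row=0; cleared 0 line(s) (total 0); column heights now [0 0 0 2 3], max=3
Drop 2: O rot0 at col 2 lands with bottom-row=2; cleared 0 line(s) (total 0); column heights now [0 0 4 4 3], max=4
Drop 3: O rot3 at col 2 lands with bottom-row=4; cleared 0 line(s) (total 0); column heights now [0 0 6 6 3], max=6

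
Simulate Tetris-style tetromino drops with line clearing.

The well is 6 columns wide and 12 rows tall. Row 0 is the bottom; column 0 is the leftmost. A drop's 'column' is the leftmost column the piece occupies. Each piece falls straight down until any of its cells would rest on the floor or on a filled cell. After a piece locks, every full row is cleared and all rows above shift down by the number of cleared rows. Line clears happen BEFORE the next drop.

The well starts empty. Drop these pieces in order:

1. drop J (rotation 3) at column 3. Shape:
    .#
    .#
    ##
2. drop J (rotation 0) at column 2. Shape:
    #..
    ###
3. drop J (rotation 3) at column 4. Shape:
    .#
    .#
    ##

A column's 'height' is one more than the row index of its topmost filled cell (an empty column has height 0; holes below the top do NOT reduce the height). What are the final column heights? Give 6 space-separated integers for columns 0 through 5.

Answer: 0 0 5 4 5 7

Derivation:
Drop 1: J rot3 at col 3 lands with bottom-row=0; cleared 0 line(s) (total 0); column heights now [0 0 0 1 3 0], max=3
Drop 2: J rot0 at col 2 lands with bottom-row=3; cleared 0 line(s) (total 0); column heights now [0 0 5 4 4 0], max=5
Drop 3: J rot3 at col 4 lands with bottom-row=4; cleared 0 line(s) (total 0); column heights now [0 0 5 4 5 7], max=7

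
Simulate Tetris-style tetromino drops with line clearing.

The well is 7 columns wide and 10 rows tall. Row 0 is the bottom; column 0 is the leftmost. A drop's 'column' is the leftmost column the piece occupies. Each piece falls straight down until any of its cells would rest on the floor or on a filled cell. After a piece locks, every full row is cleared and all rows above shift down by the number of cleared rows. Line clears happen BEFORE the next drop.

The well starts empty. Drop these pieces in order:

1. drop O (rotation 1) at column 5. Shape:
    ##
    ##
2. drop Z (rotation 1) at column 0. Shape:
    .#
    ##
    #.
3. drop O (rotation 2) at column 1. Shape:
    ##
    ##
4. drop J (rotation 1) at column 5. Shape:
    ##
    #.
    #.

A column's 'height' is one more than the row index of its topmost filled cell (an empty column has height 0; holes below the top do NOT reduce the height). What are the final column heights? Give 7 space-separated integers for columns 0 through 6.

Drop 1: O rot1 at col 5 lands with bottom-row=0; cleared 0 line(s) (total 0); column heights now [0 0 0 0 0 2 2], max=2
Drop 2: Z rot1 at col 0 lands with bottom-row=0; cleared 0 line(s) (total 0); column heights now [2 3 0 0 0 2 2], max=3
Drop 3: O rot2 at col 1 lands with bottom-row=3; cleared 0 line(s) (total 0); column heights now [2 5 5 0 0 2 2], max=5
Drop 4: J rot1 at col 5 lands with bottom-row=2; cleared 0 line(s) (total 0); column heights now [2 5 5 0 0 5 5], max=5

Answer: 2 5 5 0 0 5 5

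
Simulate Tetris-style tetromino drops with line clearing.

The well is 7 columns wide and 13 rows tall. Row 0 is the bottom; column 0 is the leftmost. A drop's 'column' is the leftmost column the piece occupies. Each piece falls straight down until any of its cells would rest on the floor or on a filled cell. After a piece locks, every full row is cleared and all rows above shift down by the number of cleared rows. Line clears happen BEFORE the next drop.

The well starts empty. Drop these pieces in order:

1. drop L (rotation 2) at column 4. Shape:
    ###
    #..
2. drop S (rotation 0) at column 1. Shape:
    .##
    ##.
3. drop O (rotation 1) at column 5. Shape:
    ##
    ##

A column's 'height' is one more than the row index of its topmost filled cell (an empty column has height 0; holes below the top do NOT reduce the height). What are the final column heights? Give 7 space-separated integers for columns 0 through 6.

Drop 1: L rot2 at col 4 lands with bottom-row=0; cleared 0 line(s) (total 0); column heights now [0 0 0 0 2 2 2], max=2
Drop 2: S rot0 at col 1 lands with bottom-row=0; cleared 0 line(s) (total 0); column heights now [0 1 2 2 2 2 2], max=2
Drop 3: O rot1 at col 5 lands with bottom-row=2; cleared 0 line(s) (total 0); column heights now [0 1 2 2 2 4 4], max=4

Answer: 0 1 2 2 2 4 4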